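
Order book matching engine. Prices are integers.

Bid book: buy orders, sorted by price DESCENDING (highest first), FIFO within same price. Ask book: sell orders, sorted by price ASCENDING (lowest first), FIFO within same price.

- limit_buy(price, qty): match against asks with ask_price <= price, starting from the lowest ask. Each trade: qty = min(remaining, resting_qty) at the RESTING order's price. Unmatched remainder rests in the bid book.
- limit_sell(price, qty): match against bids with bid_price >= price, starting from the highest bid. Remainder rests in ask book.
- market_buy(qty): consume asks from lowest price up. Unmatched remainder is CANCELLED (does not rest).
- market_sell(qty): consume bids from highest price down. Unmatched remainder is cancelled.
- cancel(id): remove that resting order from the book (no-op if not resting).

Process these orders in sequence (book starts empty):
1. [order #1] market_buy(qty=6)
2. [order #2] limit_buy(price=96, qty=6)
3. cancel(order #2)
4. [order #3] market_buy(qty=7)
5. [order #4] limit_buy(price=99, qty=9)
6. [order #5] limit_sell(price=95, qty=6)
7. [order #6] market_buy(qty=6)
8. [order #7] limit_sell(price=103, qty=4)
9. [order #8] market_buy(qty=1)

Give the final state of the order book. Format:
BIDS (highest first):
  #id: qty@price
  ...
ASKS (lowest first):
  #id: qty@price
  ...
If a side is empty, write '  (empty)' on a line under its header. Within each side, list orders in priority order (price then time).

Answer: BIDS (highest first):
  #4: 3@99
ASKS (lowest first):
  #7: 3@103

Derivation:
After op 1 [order #1] market_buy(qty=6): fills=none; bids=[-] asks=[-]
After op 2 [order #2] limit_buy(price=96, qty=6): fills=none; bids=[#2:6@96] asks=[-]
After op 3 cancel(order #2): fills=none; bids=[-] asks=[-]
After op 4 [order #3] market_buy(qty=7): fills=none; bids=[-] asks=[-]
After op 5 [order #4] limit_buy(price=99, qty=9): fills=none; bids=[#4:9@99] asks=[-]
After op 6 [order #5] limit_sell(price=95, qty=6): fills=#4x#5:6@99; bids=[#4:3@99] asks=[-]
After op 7 [order #6] market_buy(qty=6): fills=none; bids=[#4:3@99] asks=[-]
After op 8 [order #7] limit_sell(price=103, qty=4): fills=none; bids=[#4:3@99] asks=[#7:4@103]
After op 9 [order #8] market_buy(qty=1): fills=#8x#7:1@103; bids=[#4:3@99] asks=[#7:3@103]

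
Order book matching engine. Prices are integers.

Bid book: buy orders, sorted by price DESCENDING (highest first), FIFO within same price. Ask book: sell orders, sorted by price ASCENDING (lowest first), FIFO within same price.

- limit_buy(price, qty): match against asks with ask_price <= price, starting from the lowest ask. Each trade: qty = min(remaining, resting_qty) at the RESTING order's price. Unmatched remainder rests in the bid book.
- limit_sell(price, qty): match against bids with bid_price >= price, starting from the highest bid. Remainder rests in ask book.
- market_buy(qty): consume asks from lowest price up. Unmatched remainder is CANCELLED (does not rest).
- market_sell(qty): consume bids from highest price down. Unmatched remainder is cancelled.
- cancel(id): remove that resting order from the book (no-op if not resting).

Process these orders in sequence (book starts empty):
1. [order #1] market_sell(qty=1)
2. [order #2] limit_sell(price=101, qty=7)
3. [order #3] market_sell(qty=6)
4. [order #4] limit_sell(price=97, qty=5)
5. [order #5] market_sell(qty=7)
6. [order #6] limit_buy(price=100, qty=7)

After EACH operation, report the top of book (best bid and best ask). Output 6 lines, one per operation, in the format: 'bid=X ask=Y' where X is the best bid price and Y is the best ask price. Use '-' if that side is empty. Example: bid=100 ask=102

After op 1 [order #1] market_sell(qty=1): fills=none; bids=[-] asks=[-]
After op 2 [order #2] limit_sell(price=101, qty=7): fills=none; bids=[-] asks=[#2:7@101]
After op 3 [order #3] market_sell(qty=6): fills=none; bids=[-] asks=[#2:7@101]
After op 4 [order #4] limit_sell(price=97, qty=5): fills=none; bids=[-] asks=[#4:5@97 #2:7@101]
After op 5 [order #5] market_sell(qty=7): fills=none; bids=[-] asks=[#4:5@97 #2:7@101]
After op 6 [order #6] limit_buy(price=100, qty=7): fills=#6x#4:5@97; bids=[#6:2@100] asks=[#2:7@101]

Answer: bid=- ask=-
bid=- ask=101
bid=- ask=101
bid=- ask=97
bid=- ask=97
bid=100 ask=101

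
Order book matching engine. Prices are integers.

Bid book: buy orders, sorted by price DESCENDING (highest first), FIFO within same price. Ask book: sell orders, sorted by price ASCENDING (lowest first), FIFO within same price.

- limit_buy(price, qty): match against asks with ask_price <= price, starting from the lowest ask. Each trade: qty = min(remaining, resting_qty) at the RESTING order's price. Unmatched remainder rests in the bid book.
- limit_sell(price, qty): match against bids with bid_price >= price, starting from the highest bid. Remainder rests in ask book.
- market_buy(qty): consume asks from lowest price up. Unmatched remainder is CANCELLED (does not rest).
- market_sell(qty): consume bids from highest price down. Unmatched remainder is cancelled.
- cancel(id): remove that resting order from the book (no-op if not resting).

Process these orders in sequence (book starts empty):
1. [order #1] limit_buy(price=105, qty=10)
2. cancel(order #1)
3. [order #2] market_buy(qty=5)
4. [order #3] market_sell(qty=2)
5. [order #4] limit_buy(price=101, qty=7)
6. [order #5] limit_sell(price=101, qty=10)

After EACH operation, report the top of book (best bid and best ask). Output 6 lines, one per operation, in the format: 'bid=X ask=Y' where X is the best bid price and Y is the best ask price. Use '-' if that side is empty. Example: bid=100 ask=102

After op 1 [order #1] limit_buy(price=105, qty=10): fills=none; bids=[#1:10@105] asks=[-]
After op 2 cancel(order #1): fills=none; bids=[-] asks=[-]
After op 3 [order #2] market_buy(qty=5): fills=none; bids=[-] asks=[-]
After op 4 [order #3] market_sell(qty=2): fills=none; bids=[-] asks=[-]
After op 5 [order #4] limit_buy(price=101, qty=7): fills=none; bids=[#4:7@101] asks=[-]
After op 6 [order #5] limit_sell(price=101, qty=10): fills=#4x#5:7@101; bids=[-] asks=[#5:3@101]

Answer: bid=105 ask=-
bid=- ask=-
bid=- ask=-
bid=- ask=-
bid=101 ask=-
bid=- ask=101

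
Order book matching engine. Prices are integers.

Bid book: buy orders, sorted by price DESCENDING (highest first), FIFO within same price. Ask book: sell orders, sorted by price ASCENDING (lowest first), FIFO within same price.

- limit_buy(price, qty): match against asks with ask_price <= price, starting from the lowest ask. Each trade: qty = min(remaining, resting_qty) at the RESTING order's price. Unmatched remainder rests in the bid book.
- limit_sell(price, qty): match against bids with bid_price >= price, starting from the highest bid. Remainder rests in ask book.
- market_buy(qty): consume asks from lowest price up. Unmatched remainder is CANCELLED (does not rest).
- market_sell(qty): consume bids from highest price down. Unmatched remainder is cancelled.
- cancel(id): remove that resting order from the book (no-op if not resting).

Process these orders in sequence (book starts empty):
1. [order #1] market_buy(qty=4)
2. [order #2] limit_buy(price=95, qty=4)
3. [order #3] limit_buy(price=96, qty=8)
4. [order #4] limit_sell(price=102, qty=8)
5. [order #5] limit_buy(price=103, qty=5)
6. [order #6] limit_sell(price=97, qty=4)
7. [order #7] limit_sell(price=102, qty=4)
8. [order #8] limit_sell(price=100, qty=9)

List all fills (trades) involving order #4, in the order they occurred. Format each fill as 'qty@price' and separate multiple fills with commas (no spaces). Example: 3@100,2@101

Answer: 5@102

Derivation:
After op 1 [order #1] market_buy(qty=4): fills=none; bids=[-] asks=[-]
After op 2 [order #2] limit_buy(price=95, qty=4): fills=none; bids=[#2:4@95] asks=[-]
After op 3 [order #3] limit_buy(price=96, qty=8): fills=none; bids=[#3:8@96 #2:4@95] asks=[-]
After op 4 [order #4] limit_sell(price=102, qty=8): fills=none; bids=[#3:8@96 #2:4@95] asks=[#4:8@102]
After op 5 [order #5] limit_buy(price=103, qty=5): fills=#5x#4:5@102; bids=[#3:8@96 #2:4@95] asks=[#4:3@102]
After op 6 [order #6] limit_sell(price=97, qty=4): fills=none; bids=[#3:8@96 #2:4@95] asks=[#6:4@97 #4:3@102]
After op 7 [order #7] limit_sell(price=102, qty=4): fills=none; bids=[#3:8@96 #2:4@95] asks=[#6:4@97 #4:3@102 #7:4@102]
After op 8 [order #8] limit_sell(price=100, qty=9): fills=none; bids=[#3:8@96 #2:4@95] asks=[#6:4@97 #8:9@100 #4:3@102 #7:4@102]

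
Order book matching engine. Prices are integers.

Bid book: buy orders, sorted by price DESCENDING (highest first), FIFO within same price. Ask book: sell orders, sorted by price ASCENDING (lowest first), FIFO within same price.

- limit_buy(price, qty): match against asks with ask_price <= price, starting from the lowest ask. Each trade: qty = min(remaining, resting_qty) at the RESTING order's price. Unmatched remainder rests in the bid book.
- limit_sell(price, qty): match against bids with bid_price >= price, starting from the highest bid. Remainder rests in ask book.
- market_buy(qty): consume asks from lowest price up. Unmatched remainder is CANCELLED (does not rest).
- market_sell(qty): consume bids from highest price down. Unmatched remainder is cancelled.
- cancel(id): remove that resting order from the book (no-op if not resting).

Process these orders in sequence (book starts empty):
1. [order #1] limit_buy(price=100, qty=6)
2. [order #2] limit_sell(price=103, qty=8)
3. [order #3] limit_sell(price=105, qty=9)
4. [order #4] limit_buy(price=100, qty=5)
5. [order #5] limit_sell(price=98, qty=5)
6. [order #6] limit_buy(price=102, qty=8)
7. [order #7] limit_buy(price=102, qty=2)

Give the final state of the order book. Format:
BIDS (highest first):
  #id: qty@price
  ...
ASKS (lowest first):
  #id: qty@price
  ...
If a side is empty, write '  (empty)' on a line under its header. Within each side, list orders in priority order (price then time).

After op 1 [order #1] limit_buy(price=100, qty=6): fills=none; bids=[#1:6@100] asks=[-]
After op 2 [order #2] limit_sell(price=103, qty=8): fills=none; bids=[#1:6@100] asks=[#2:8@103]
After op 3 [order #3] limit_sell(price=105, qty=9): fills=none; bids=[#1:6@100] asks=[#2:8@103 #3:9@105]
After op 4 [order #4] limit_buy(price=100, qty=5): fills=none; bids=[#1:6@100 #4:5@100] asks=[#2:8@103 #3:9@105]
After op 5 [order #5] limit_sell(price=98, qty=5): fills=#1x#5:5@100; bids=[#1:1@100 #4:5@100] asks=[#2:8@103 #3:9@105]
After op 6 [order #6] limit_buy(price=102, qty=8): fills=none; bids=[#6:8@102 #1:1@100 #4:5@100] asks=[#2:8@103 #3:9@105]
After op 7 [order #7] limit_buy(price=102, qty=2): fills=none; bids=[#6:8@102 #7:2@102 #1:1@100 #4:5@100] asks=[#2:8@103 #3:9@105]

Answer: BIDS (highest first):
  #6: 8@102
  #7: 2@102
  #1: 1@100
  #4: 5@100
ASKS (lowest first):
  #2: 8@103
  #3: 9@105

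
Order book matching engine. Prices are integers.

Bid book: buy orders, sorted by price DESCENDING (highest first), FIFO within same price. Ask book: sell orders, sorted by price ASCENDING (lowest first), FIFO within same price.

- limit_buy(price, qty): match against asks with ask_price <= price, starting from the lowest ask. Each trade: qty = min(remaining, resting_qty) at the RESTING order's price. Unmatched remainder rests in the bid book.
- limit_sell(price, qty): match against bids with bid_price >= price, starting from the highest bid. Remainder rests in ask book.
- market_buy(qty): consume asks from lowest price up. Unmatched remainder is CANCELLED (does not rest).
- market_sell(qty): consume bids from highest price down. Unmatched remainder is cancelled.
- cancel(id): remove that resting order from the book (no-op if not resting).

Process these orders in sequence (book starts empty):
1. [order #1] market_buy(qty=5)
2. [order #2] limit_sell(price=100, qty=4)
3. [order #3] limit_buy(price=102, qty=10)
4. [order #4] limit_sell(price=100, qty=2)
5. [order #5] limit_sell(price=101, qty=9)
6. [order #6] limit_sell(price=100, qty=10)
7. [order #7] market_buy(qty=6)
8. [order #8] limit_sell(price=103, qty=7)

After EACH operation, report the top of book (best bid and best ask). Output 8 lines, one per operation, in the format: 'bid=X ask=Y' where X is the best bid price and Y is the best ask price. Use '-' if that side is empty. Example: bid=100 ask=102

After op 1 [order #1] market_buy(qty=5): fills=none; bids=[-] asks=[-]
After op 2 [order #2] limit_sell(price=100, qty=4): fills=none; bids=[-] asks=[#2:4@100]
After op 3 [order #3] limit_buy(price=102, qty=10): fills=#3x#2:4@100; bids=[#3:6@102] asks=[-]
After op 4 [order #4] limit_sell(price=100, qty=2): fills=#3x#4:2@102; bids=[#3:4@102] asks=[-]
After op 5 [order #5] limit_sell(price=101, qty=9): fills=#3x#5:4@102; bids=[-] asks=[#5:5@101]
After op 6 [order #6] limit_sell(price=100, qty=10): fills=none; bids=[-] asks=[#6:10@100 #5:5@101]
After op 7 [order #7] market_buy(qty=6): fills=#7x#6:6@100; bids=[-] asks=[#6:4@100 #5:5@101]
After op 8 [order #8] limit_sell(price=103, qty=7): fills=none; bids=[-] asks=[#6:4@100 #5:5@101 #8:7@103]

Answer: bid=- ask=-
bid=- ask=100
bid=102 ask=-
bid=102 ask=-
bid=- ask=101
bid=- ask=100
bid=- ask=100
bid=- ask=100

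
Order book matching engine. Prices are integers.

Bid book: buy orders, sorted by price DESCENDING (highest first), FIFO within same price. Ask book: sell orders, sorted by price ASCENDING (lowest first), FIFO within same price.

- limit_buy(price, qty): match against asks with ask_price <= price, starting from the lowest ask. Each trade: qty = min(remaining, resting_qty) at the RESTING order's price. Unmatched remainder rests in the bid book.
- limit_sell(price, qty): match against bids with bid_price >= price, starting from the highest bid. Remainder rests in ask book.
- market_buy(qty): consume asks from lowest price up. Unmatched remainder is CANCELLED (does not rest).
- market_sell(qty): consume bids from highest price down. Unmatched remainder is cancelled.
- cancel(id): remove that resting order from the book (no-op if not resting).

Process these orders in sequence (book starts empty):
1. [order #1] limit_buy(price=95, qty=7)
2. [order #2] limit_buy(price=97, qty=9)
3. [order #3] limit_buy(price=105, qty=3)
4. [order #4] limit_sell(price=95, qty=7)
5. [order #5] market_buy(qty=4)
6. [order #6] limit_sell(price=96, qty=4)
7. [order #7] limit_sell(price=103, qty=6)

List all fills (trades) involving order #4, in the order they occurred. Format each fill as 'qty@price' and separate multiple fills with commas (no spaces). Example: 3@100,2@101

Answer: 3@105,4@97

Derivation:
After op 1 [order #1] limit_buy(price=95, qty=7): fills=none; bids=[#1:7@95] asks=[-]
After op 2 [order #2] limit_buy(price=97, qty=9): fills=none; bids=[#2:9@97 #1:7@95] asks=[-]
After op 3 [order #3] limit_buy(price=105, qty=3): fills=none; bids=[#3:3@105 #2:9@97 #1:7@95] asks=[-]
After op 4 [order #4] limit_sell(price=95, qty=7): fills=#3x#4:3@105 #2x#4:4@97; bids=[#2:5@97 #1:7@95] asks=[-]
After op 5 [order #5] market_buy(qty=4): fills=none; bids=[#2:5@97 #1:7@95] asks=[-]
After op 6 [order #6] limit_sell(price=96, qty=4): fills=#2x#6:4@97; bids=[#2:1@97 #1:7@95] asks=[-]
After op 7 [order #7] limit_sell(price=103, qty=6): fills=none; bids=[#2:1@97 #1:7@95] asks=[#7:6@103]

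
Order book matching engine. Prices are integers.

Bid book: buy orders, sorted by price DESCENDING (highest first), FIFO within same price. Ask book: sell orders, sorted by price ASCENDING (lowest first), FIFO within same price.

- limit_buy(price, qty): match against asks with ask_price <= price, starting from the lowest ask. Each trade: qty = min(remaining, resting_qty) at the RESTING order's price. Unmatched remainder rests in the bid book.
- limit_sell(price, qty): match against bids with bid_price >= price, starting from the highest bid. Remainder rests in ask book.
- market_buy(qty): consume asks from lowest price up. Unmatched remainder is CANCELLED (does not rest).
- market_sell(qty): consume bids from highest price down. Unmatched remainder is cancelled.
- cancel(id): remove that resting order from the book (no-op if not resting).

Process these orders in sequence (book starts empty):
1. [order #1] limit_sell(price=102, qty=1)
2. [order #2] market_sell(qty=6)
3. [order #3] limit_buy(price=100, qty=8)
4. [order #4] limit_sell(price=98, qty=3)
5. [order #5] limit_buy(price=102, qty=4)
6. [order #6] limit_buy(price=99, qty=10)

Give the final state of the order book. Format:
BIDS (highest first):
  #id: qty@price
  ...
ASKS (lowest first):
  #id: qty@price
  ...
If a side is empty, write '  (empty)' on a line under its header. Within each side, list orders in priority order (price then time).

Answer: BIDS (highest first):
  #5: 3@102
  #3: 5@100
  #6: 10@99
ASKS (lowest first):
  (empty)

Derivation:
After op 1 [order #1] limit_sell(price=102, qty=1): fills=none; bids=[-] asks=[#1:1@102]
After op 2 [order #2] market_sell(qty=6): fills=none; bids=[-] asks=[#1:1@102]
After op 3 [order #3] limit_buy(price=100, qty=8): fills=none; bids=[#3:8@100] asks=[#1:1@102]
After op 4 [order #4] limit_sell(price=98, qty=3): fills=#3x#4:3@100; bids=[#3:5@100] asks=[#1:1@102]
After op 5 [order #5] limit_buy(price=102, qty=4): fills=#5x#1:1@102; bids=[#5:3@102 #3:5@100] asks=[-]
After op 6 [order #6] limit_buy(price=99, qty=10): fills=none; bids=[#5:3@102 #3:5@100 #6:10@99] asks=[-]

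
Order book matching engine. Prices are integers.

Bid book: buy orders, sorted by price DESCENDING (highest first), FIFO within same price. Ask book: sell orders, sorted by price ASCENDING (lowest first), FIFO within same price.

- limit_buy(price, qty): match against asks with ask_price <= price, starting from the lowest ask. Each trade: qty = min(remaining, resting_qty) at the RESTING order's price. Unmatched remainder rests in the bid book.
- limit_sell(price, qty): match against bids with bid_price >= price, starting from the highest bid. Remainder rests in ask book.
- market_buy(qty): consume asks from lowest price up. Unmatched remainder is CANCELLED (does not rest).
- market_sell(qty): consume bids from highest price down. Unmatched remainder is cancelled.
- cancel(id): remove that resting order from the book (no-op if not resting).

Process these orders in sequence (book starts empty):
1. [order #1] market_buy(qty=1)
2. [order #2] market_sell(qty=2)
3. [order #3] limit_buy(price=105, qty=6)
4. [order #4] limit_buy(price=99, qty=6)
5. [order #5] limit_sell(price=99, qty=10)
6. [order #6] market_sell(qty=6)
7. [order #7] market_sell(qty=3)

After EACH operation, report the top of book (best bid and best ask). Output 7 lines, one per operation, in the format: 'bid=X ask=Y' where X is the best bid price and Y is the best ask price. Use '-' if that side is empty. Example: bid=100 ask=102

Answer: bid=- ask=-
bid=- ask=-
bid=105 ask=-
bid=105 ask=-
bid=99 ask=-
bid=- ask=-
bid=- ask=-

Derivation:
After op 1 [order #1] market_buy(qty=1): fills=none; bids=[-] asks=[-]
After op 2 [order #2] market_sell(qty=2): fills=none; bids=[-] asks=[-]
After op 3 [order #3] limit_buy(price=105, qty=6): fills=none; bids=[#3:6@105] asks=[-]
After op 4 [order #4] limit_buy(price=99, qty=6): fills=none; bids=[#3:6@105 #4:6@99] asks=[-]
After op 5 [order #5] limit_sell(price=99, qty=10): fills=#3x#5:6@105 #4x#5:4@99; bids=[#4:2@99] asks=[-]
After op 6 [order #6] market_sell(qty=6): fills=#4x#6:2@99; bids=[-] asks=[-]
After op 7 [order #7] market_sell(qty=3): fills=none; bids=[-] asks=[-]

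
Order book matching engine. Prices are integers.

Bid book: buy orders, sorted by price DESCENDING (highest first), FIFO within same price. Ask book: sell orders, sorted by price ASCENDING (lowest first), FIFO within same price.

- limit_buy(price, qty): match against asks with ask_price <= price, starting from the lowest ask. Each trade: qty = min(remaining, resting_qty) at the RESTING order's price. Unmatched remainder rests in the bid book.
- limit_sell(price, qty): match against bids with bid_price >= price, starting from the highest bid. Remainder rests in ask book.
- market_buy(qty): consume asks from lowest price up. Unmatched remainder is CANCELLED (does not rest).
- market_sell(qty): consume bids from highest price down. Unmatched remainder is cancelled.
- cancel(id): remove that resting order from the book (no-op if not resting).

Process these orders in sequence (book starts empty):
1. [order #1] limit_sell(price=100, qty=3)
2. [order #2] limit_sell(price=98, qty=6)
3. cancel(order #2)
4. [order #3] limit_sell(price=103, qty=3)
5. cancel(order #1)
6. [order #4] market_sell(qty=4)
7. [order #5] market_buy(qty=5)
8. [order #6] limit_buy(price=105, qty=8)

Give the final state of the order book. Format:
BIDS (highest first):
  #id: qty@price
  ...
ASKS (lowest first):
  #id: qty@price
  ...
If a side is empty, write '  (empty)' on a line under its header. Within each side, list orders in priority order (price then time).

Answer: BIDS (highest first):
  #6: 8@105
ASKS (lowest first):
  (empty)

Derivation:
After op 1 [order #1] limit_sell(price=100, qty=3): fills=none; bids=[-] asks=[#1:3@100]
After op 2 [order #2] limit_sell(price=98, qty=6): fills=none; bids=[-] asks=[#2:6@98 #1:3@100]
After op 3 cancel(order #2): fills=none; bids=[-] asks=[#1:3@100]
After op 4 [order #3] limit_sell(price=103, qty=3): fills=none; bids=[-] asks=[#1:3@100 #3:3@103]
After op 5 cancel(order #1): fills=none; bids=[-] asks=[#3:3@103]
After op 6 [order #4] market_sell(qty=4): fills=none; bids=[-] asks=[#3:3@103]
After op 7 [order #5] market_buy(qty=5): fills=#5x#3:3@103; bids=[-] asks=[-]
After op 8 [order #6] limit_buy(price=105, qty=8): fills=none; bids=[#6:8@105] asks=[-]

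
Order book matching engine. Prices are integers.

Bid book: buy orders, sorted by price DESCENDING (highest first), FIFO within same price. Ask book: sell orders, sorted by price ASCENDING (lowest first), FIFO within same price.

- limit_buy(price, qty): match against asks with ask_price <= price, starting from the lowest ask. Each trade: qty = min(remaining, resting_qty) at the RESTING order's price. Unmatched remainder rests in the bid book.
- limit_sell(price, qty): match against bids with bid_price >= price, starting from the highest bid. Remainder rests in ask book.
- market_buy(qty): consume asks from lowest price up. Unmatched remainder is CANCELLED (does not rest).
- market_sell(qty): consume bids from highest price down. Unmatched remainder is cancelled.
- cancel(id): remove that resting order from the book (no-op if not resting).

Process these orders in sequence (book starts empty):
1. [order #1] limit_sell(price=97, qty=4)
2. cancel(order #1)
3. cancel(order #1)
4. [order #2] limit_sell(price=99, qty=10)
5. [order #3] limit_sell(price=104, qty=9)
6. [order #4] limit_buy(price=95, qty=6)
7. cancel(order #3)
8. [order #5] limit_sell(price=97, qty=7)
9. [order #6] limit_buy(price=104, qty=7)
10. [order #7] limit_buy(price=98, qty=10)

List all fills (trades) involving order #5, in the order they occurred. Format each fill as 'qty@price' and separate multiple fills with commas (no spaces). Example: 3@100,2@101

After op 1 [order #1] limit_sell(price=97, qty=4): fills=none; bids=[-] asks=[#1:4@97]
After op 2 cancel(order #1): fills=none; bids=[-] asks=[-]
After op 3 cancel(order #1): fills=none; bids=[-] asks=[-]
After op 4 [order #2] limit_sell(price=99, qty=10): fills=none; bids=[-] asks=[#2:10@99]
After op 5 [order #3] limit_sell(price=104, qty=9): fills=none; bids=[-] asks=[#2:10@99 #3:9@104]
After op 6 [order #4] limit_buy(price=95, qty=6): fills=none; bids=[#4:6@95] asks=[#2:10@99 #3:9@104]
After op 7 cancel(order #3): fills=none; bids=[#4:6@95] asks=[#2:10@99]
After op 8 [order #5] limit_sell(price=97, qty=7): fills=none; bids=[#4:6@95] asks=[#5:7@97 #2:10@99]
After op 9 [order #6] limit_buy(price=104, qty=7): fills=#6x#5:7@97; bids=[#4:6@95] asks=[#2:10@99]
After op 10 [order #7] limit_buy(price=98, qty=10): fills=none; bids=[#7:10@98 #4:6@95] asks=[#2:10@99]

Answer: 7@97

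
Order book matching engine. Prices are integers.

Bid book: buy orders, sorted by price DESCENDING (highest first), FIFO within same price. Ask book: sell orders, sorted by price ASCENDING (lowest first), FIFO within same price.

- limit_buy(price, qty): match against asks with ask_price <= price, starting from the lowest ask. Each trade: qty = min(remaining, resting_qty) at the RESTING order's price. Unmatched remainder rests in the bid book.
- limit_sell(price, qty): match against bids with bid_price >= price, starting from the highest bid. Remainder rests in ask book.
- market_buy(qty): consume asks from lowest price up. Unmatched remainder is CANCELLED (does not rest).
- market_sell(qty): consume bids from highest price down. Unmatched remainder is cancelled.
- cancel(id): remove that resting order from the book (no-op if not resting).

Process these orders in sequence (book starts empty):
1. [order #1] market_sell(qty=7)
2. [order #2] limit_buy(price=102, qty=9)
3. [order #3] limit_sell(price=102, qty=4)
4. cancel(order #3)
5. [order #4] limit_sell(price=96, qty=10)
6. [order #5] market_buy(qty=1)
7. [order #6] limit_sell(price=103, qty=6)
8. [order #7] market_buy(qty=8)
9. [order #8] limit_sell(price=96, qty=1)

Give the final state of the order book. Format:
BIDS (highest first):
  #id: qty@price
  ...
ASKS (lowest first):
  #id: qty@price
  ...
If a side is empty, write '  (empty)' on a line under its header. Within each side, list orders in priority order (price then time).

Answer: BIDS (highest first):
  (empty)
ASKS (lowest first):
  #8: 1@96
  #6: 2@103

Derivation:
After op 1 [order #1] market_sell(qty=7): fills=none; bids=[-] asks=[-]
After op 2 [order #2] limit_buy(price=102, qty=9): fills=none; bids=[#2:9@102] asks=[-]
After op 3 [order #3] limit_sell(price=102, qty=4): fills=#2x#3:4@102; bids=[#2:5@102] asks=[-]
After op 4 cancel(order #3): fills=none; bids=[#2:5@102] asks=[-]
After op 5 [order #4] limit_sell(price=96, qty=10): fills=#2x#4:5@102; bids=[-] asks=[#4:5@96]
After op 6 [order #5] market_buy(qty=1): fills=#5x#4:1@96; bids=[-] asks=[#4:4@96]
After op 7 [order #6] limit_sell(price=103, qty=6): fills=none; bids=[-] asks=[#4:4@96 #6:6@103]
After op 8 [order #7] market_buy(qty=8): fills=#7x#4:4@96 #7x#6:4@103; bids=[-] asks=[#6:2@103]
After op 9 [order #8] limit_sell(price=96, qty=1): fills=none; bids=[-] asks=[#8:1@96 #6:2@103]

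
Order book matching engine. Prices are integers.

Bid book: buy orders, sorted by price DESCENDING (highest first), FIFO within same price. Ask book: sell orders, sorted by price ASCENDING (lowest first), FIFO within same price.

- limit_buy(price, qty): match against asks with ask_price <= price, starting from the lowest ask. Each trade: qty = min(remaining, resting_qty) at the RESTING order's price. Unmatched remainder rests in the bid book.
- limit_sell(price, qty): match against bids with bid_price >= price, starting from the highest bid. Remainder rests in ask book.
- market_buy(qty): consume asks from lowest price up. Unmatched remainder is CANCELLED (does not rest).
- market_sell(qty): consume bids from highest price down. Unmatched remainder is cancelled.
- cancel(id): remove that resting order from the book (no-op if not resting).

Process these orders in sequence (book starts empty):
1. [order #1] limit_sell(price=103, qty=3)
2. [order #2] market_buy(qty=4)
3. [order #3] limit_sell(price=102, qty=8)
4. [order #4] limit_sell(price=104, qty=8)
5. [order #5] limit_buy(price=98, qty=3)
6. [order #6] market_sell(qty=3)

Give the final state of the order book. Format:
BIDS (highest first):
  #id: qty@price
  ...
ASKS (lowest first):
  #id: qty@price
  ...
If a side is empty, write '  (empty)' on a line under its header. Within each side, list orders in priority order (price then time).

After op 1 [order #1] limit_sell(price=103, qty=3): fills=none; bids=[-] asks=[#1:3@103]
After op 2 [order #2] market_buy(qty=4): fills=#2x#1:3@103; bids=[-] asks=[-]
After op 3 [order #3] limit_sell(price=102, qty=8): fills=none; bids=[-] asks=[#3:8@102]
After op 4 [order #4] limit_sell(price=104, qty=8): fills=none; bids=[-] asks=[#3:8@102 #4:8@104]
After op 5 [order #5] limit_buy(price=98, qty=3): fills=none; bids=[#5:3@98] asks=[#3:8@102 #4:8@104]
After op 6 [order #6] market_sell(qty=3): fills=#5x#6:3@98; bids=[-] asks=[#3:8@102 #4:8@104]

Answer: BIDS (highest first):
  (empty)
ASKS (lowest first):
  #3: 8@102
  #4: 8@104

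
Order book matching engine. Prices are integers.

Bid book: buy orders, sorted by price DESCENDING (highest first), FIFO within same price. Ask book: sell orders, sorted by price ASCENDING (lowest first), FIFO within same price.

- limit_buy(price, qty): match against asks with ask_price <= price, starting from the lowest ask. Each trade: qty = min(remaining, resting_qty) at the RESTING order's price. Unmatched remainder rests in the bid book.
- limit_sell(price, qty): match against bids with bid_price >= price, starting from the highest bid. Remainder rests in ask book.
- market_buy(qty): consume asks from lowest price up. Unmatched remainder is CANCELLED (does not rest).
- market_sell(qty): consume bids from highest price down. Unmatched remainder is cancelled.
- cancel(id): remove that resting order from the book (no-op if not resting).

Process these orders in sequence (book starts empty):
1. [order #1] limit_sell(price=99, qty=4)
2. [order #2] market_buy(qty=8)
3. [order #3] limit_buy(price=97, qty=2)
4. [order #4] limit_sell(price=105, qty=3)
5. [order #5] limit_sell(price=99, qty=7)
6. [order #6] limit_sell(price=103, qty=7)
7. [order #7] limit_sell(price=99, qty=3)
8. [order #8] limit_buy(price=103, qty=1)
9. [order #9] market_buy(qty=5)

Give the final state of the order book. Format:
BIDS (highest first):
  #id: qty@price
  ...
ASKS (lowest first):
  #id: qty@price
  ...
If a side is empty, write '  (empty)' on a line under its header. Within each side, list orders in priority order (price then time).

Answer: BIDS (highest first):
  #3: 2@97
ASKS (lowest first):
  #5: 1@99
  #7: 3@99
  #6: 7@103
  #4: 3@105

Derivation:
After op 1 [order #1] limit_sell(price=99, qty=4): fills=none; bids=[-] asks=[#1:4@99]
After op 2 [order #2] market_buy(qty=8): fills=#2x#1:4@99; bids=[-] asks=[-]
After op 3 [order #3] limit_buy(price=97, qty=2): fills=none; bids=[#3:2@97] asks=[-]
After op 4 [order #4] limit_sell(price=105, qty=3): fills=none; bids=[#3:2@97] asks=[#4:3@105]
After op 5 [order #5] limit_sell(price=99, qty=7): fills=none; bids=[#3:2@97] asks=[#5:7@99 #4:3@105]
After op 6 [order #6] limit_sell(price=103, qty=7): fills=none; bids=[#3:2@97] asks=[#5:7@99 #6:7@103 #4:3@105]
After op 7 [order #7] limit_sell(price=99, qty=3): fills=none; bids=[#3:2@97] asks=[#5:7@99 #7:3@99 #6:7@103 #4:3@105]
After op 8 [order #8] limit_buy(price=103, qty=1): fills=#8x#5:1@99; bids=[#3:2@97] asks=[#5:6@99 #7:3@99 #6:7@103 #4:3@105]
After op 9 [order #9] market_buy(qty=5): fills=#9x#5:5@99; bids=[#3:2@97] asks=[#5:1@99 #7:3@99 #6:7@103 #4:3@105]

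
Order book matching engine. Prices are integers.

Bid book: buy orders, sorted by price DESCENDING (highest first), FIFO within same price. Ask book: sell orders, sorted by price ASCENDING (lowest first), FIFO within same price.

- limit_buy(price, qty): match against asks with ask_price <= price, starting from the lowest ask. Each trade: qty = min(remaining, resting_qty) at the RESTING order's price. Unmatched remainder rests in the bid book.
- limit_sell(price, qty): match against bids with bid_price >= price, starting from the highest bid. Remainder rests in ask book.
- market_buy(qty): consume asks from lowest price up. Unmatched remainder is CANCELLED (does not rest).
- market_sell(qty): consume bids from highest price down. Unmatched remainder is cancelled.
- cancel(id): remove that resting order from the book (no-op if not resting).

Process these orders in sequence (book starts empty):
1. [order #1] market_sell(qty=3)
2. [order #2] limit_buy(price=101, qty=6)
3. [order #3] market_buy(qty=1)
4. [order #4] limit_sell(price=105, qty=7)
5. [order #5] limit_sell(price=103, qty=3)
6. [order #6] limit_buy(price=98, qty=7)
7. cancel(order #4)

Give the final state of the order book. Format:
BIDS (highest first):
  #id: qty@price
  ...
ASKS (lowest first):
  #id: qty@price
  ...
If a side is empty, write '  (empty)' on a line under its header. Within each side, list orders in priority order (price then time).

After op 1 [order #1] market_sell(qty=3): fills=none; bids=[-] asks=[-]
After op 2 [order #2] limit_buy(price=101, qty=6): fills=none; bids=[#2:6@101] asks=[-]
After op 3 [order #3] market_buy(qty=1): fills=none; bids=[#2:6@101] asks=[-]
After op 4 [order #4] limit_sell(price=105, qty=7): fills=none; bids=[#2:6@101] asks=[#4:7@105]
After op 5 [order #5] limit_sell(price=103, qty=3): fills=none; bids=[#2:6@101] asks=[#5:3@103 #4:7@105]
After op 6 [order #6] limit_buy(price=98, qty=7): fills=none; bids=[#2:6@101 #6:7@98] asks=[#5:3@103 #4:7@105]
After op 7 cancel(order #4): fills=none; bids=[#2:6@101 #6:7@98] asks=[#5:3@103]

Answer: BIDS (highest first):
  #2: 6@101
  #6: 7@98
ASKS (lowest first):
  #5: 3@103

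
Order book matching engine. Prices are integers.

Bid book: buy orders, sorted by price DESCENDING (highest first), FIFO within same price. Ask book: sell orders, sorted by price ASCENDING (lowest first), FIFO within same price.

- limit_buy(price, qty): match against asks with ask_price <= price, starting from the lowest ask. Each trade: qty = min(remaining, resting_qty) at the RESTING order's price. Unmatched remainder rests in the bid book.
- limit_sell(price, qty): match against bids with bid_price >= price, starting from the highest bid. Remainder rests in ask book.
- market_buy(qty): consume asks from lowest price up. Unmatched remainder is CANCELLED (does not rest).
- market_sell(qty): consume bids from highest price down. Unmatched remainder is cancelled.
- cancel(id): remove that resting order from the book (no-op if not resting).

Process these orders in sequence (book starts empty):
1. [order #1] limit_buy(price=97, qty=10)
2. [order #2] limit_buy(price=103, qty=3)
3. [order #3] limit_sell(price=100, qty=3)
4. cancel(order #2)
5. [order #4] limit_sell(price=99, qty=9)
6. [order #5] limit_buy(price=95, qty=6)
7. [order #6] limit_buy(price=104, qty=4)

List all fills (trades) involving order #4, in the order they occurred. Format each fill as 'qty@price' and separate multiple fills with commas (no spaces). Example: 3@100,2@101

After op 1 [order #1] limit_buy(price=97, qty=10): fills=none; bids=[#1:10@97] asks=[-]
After op 2 [order #2] limit_buy(price=103, qty=3): fills=none; bids=[#2:3@103 #1:10@97] asks=[-]
After op 3 [order #3] limit_sell(price=100, qty=3): fills=#2x#3:3@103; bids=[#1:10@97] asks=[-]
After op 4 cancel(order #2): fills=none; bids=[#1:10@97] asks=[-]
After op 5 [order #4] limit_sell(price=99, qty=9): fills=none; bids=[#1:10@97] asks=[#4:9@99]
After op 6 [order #5] limit_buy(price=95, qty=6): fills=none; bids=[#1:10@97 #5:6@95] asks=[#4:9@99]
After op 7 [order #6] limit_buy(price=104, qty=4): fills=#6x#4:4@99; bids=[#1:10@97 #5:6@95] asks=[#4:5@99]

Answer: 4@99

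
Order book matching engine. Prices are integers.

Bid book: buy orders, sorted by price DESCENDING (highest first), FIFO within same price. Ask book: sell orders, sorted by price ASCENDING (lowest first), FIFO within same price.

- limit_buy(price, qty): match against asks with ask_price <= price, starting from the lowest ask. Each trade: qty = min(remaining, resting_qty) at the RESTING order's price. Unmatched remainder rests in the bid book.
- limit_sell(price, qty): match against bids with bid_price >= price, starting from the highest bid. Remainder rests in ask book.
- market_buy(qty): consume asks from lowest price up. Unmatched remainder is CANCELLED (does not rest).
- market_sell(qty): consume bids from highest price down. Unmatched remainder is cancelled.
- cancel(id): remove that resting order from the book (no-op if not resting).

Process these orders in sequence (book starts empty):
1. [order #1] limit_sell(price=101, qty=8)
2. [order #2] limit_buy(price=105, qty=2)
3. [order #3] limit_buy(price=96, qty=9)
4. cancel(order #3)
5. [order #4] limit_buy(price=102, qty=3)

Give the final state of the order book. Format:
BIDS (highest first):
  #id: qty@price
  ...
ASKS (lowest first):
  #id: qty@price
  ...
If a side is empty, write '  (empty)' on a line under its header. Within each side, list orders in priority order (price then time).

After op 1 [order #1] limit_sell(price=101, qty=8): fills=none; bids=[-] asks=[#1:8@101]
After op 2 [order #2] limit_buy(price=105, qty=2): fills=#2x#1:2@101; bids=[-] asks=[#1:6@101]
After op 3 [order #3] limit_buy(price=96, qty=9): fills=none; bids=[#3:9@96] asks=[#1:6@101]
After op 4 cancel(order #3): fills=none; bids=[-] asks=[#1:6@101]
After op 5 [order #4] limit_buy(price=102, qty=3): fills=#4x#1:3@101; bids=[-] asks=[#1:3@101]

Answer: BIDS (highest first):
  (empty)
ASKS (lowest first):
  #1: 3@101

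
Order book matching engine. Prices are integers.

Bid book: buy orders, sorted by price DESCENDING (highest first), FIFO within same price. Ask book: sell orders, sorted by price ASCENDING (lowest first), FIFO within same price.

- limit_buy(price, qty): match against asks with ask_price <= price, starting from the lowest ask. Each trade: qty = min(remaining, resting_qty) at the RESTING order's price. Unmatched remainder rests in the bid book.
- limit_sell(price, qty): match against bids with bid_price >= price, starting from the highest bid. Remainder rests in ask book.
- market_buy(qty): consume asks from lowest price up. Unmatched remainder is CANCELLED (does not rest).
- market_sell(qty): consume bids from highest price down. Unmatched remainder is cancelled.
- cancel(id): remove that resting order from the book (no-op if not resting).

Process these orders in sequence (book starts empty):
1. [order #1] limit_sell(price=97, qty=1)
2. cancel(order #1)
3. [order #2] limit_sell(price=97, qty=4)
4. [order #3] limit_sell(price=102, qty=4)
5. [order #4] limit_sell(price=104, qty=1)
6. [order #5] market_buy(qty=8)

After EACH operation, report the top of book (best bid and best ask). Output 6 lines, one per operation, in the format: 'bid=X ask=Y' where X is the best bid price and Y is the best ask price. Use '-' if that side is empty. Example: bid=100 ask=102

Answer: bid=- ask=97
bid=- ask=-
bid=- ask=97
bid=- ask=97
bid=- ask=97
bid=- ask=104

Derivation:
After op 1 [order #1] limit_sell(price=97, qty=1): fills=none; bids=[-] asks=[#1:1@97]
After op 2 cancel(order #1): fills=none; bids=[-] asks=[-]
After op 3 [order #2] limit_sell(price=97, qty=4): fills=none; bids=[-] asks=[#2:4@97]
After op 4 [order #3] limit_sell(price=102, qty=4): fills=none; bids=[-] asks=[#2:4@97 #3:4@102]
After op 5 [order #4] limit_sell(price=104, qty=1): fills=none; bids=[-] asks=[#2:4@97 #3:4@102 #4:1@104]
After op 6 [order #5] market_buy(qty=8): fills=#5x#2:4@97 #5x#3:4@102; bids=[-] asks=[#4:1@104]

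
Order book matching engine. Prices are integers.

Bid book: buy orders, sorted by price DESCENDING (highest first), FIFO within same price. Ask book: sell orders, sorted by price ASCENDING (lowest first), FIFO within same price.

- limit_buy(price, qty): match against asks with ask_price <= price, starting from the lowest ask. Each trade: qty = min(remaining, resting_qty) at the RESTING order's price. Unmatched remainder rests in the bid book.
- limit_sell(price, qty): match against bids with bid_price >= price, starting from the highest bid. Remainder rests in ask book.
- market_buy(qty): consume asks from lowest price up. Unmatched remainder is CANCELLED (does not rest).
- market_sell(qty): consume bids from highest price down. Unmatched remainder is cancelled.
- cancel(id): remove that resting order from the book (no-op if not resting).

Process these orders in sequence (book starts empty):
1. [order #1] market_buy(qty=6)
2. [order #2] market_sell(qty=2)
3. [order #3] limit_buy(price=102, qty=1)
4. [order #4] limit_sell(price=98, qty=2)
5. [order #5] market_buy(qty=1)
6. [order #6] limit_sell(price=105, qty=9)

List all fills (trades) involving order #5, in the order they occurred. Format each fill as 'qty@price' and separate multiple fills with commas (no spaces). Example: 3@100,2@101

After op 1 [order #1] market_buy(qty=6): fills=none; bids=[-] asks=[-]
After op 2 [order #2] market_sell(qty=2): fills=none; bids=[-] asks=[-]
After op 3 [order #3] limit_buy(price=102, qty=1): fills=none; bids=[#3:1@102] asks=[-]
After op 4 [order #4] limit_sell(price=98, qty=2): fills=#3x#4:1@102; bids=[-] asks=[#4:1@98]
After op 5 [order #5] market_buy(qty=1): fills=#5x#4:1@98; bids=[-] asks=[-]
After op 6 [order #6] limit_sell(price=105, qty=9): fills=none; bids=[-] asks=[#6:9@105]

Answer: 1@98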